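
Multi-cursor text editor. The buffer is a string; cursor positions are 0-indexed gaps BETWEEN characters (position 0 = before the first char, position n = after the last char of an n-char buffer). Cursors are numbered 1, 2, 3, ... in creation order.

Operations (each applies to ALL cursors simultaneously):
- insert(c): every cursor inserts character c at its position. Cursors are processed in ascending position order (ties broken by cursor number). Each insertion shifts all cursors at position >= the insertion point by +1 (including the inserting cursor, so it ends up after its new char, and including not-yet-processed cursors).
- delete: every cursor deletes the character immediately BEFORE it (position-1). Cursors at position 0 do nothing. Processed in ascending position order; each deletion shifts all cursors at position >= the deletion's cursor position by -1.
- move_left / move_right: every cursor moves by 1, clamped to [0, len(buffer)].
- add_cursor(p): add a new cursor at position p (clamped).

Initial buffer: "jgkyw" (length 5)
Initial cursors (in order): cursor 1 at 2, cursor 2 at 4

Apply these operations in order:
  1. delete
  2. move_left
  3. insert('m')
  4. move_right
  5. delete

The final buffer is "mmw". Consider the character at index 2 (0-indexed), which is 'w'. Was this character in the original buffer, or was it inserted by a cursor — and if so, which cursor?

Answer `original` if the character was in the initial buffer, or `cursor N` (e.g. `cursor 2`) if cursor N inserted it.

After op 1 (delete): buffer="jkw" (len 3), cursors c1@1 c2@2, authorship ...
After op 2 (move_left): buffer="jkw" (len 3), cursors c1@0 c2@1, authorship ...
After op 3 (insert('m')): buffer="mjmkw" (len 5), cursors c1@1 c2@3, authorship 1.2..
After op 4 (move_right): buffer="mjmkw" (len 5), cursors c1@2 c2@4, authorship 1.2..
After op 5 (delete): buffer="mmw" (len 3), cursors c1@1 c2@2, authorship 12.
Authorship (.=original, N=cursor N): 1 2 .
Index 2: author = original

Answer: original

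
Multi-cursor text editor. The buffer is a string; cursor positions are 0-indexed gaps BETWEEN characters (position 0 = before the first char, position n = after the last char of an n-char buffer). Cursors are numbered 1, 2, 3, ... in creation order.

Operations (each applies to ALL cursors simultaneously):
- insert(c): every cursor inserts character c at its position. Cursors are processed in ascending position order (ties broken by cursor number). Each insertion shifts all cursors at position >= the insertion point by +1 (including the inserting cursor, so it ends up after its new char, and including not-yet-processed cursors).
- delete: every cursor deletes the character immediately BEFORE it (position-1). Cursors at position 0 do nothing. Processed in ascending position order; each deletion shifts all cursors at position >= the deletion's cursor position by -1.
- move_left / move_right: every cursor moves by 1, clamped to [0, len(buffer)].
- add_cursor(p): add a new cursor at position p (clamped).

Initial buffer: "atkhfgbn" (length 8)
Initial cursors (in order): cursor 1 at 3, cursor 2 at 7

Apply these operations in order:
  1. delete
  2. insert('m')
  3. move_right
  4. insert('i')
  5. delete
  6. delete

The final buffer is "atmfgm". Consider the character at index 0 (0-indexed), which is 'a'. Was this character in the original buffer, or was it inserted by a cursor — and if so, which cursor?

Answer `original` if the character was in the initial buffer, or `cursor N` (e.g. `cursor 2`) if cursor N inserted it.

Answer: original

Derivation:
After op 1 (delete): buffer="athfgn" (len 6), cursors c1@2 c2@5, authorship ......
After op 2 (insert('m')): buffer="atmhfgmn" (len 8), cursors c1@3 c2@7, authorship ..1...2.
After op 3 (move_right): buffer="atmhfgmn" (len 8), cursors c1@4 c2@8, authorship ..1...2.
After op 4 (insert('i')): buffer="atmhifgmni" (len 10), cursors c1@5 c2@10, authorship ..1.1..2.2
After op 5 (delete): buffer="atmhfgmn" (len 8), cursors c1@4 c2@8, authorship ..1...2.
After op 6 (delete): buffer="atmfgm" (len 6), cursors c1@3 c2@6, authorship ..1..2
Authorship (.=original, N=cursor N): . . 1 . . 2
Index 0: author = original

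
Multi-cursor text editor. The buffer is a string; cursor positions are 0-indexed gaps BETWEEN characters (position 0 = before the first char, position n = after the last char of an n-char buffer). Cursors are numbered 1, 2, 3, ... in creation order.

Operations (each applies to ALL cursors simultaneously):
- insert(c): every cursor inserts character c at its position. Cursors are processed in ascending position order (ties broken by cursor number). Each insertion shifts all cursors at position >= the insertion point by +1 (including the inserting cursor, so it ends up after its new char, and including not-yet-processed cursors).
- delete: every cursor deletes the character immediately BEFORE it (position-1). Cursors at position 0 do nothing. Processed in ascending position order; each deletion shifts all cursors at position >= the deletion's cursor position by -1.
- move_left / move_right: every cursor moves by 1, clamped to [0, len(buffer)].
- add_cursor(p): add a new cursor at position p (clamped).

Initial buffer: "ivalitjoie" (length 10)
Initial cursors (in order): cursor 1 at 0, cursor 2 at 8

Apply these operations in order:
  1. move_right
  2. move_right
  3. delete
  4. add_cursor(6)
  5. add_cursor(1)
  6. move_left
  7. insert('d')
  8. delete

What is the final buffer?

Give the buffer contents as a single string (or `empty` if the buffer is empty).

Answer: ialitjoi

Derivation:
After op 1 (move_right): buffer="ivalitjoie" (len 10), cursors c1@1 c2@9, authorship ..........
After op 2 (move_right): buffer="ivalitjoie" (len 10), cursors c1@2 c2@10, authorship ..........
After op 3 (delete): buffer="ialitjoi" (len 8), cursors c1@1 c2@8, authorship ........
After op 4 (add_cursor(6)): buffer="ialitjoi" (len 8), cursors c1@1 c3@6 c2@8, authorship ........
After op 5 (add_cursor(1)): buffer="ialitjoi" (len 8), cursors c1@1 c4@1 c3@6 c2@8, authorship ........
After op 6 (move_left): buffer="ialitjoi" (len 8), cursors c1@0 c4@0 c3@5 c2@7, authorship ........
After op 7 (insert('d')): buffer="ddialitdjodi" (len 12), cursors c1@2 c4@2 c3@8 c2@11, authorship 14.....3..2.
After op 8 (delete): buffer="ialitjoi" (len 8), cursors c1@0 c4@0 c3@5 c2@7, authorship ........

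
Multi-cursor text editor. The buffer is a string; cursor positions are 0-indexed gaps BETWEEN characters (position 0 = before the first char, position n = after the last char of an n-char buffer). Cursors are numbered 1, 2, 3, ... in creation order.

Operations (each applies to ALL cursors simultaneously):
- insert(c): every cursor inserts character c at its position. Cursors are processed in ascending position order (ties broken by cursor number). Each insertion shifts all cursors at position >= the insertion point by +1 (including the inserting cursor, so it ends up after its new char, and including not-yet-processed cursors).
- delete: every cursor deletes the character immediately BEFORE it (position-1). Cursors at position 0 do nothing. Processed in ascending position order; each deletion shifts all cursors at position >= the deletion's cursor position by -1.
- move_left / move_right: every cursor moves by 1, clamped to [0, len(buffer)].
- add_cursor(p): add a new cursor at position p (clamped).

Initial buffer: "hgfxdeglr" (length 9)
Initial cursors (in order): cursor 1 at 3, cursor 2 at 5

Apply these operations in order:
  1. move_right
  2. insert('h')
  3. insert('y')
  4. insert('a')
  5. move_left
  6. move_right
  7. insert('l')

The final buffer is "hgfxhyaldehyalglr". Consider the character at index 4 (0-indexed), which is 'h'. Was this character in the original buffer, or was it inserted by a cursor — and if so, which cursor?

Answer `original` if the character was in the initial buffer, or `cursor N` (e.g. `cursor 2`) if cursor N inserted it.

After op 1 (move_right): buffer="hgfxdeglr" (len 9), cursors c1@4 c2@6, authorship .........
After op 2 (insert('h')): buffer="hgfxhdehglr" (len 11), cursors c1@5 c2@8, authorship ....1..2...
After op 3 (insert('y')): buffer="hgfxhydehyglr" (len 13), cursors c1@6 c2@10, authorship ....11..22...
After op 4 (insert('a')): buffer="hgfxhyadehyaglr" (len 15), cursors c1@7 c2@12, authorship ....111..222...
After op 5 (move_left): buffer="hgfxhyadehyaglr" (len 15), cursors c1@6 c2@11, authorship ....111..222...
After op 6 (move_right): buffer="hgfxhyadehyaglr" (len 15), cursors c1@7 c2@12, authorship ....111..222...
After op 7 (insert('l')): buffer="hgfxhyaldehyalglr" (len 17), cursors c1@8 c2@14, authorship ....1111..2222...
Authorship (.=original, N=cursor N): . . . . 1 1 1 1 . . 2 2 2 2 . . .
Index 4: author = 1

Answer: cursor 1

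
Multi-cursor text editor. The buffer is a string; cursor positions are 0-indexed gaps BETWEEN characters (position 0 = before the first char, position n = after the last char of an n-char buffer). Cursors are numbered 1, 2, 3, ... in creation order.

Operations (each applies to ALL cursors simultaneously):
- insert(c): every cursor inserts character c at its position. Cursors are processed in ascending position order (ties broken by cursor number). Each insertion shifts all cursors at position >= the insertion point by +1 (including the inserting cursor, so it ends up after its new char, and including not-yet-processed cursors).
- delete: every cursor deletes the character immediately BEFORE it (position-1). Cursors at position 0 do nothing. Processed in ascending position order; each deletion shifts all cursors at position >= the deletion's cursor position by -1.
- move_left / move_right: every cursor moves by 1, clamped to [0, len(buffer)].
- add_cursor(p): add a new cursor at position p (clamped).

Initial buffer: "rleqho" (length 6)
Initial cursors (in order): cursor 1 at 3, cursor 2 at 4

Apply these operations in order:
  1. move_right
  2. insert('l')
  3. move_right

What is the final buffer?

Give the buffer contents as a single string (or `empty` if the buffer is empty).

Answer: rleqlhlo

Derivation:
After op 1 (move_right): buffer="rleqho" (len 6), cursors c1@4 c2@5, authorship ......
After op 2 (insert('l')): buffer="rleqlhlo" (len 8), cursors c1@5 c2@7, authorship ....1.2.
After op 3 (move_right): buffer="rleqlhlo" (len 8), cursors c1@6 c2@8, authorship ....1.2.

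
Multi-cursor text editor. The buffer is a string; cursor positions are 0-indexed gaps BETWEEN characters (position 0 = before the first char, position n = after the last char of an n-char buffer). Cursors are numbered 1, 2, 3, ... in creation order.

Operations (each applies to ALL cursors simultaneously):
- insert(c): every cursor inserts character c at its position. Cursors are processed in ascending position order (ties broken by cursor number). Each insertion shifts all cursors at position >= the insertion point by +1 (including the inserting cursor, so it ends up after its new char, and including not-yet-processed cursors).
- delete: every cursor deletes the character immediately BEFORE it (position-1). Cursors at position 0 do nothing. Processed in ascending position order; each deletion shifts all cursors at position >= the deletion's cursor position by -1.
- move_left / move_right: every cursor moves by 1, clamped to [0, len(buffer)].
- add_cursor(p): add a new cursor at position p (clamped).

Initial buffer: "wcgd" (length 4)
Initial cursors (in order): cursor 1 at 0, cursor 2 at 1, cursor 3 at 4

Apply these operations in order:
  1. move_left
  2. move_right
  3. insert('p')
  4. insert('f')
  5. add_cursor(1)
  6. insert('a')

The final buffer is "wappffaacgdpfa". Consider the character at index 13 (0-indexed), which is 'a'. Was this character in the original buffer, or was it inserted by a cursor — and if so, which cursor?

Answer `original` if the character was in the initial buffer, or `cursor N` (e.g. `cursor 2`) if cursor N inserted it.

Answer: cursor 3

Derivation:
After op 1 (move_left): buffer="wcgd" (len 4), cursors c1@0 c2@0 c3@3, authorship ....
After op 2 (move_right): buffer="wcgd" (len 4), cursors c1@1 c2@1 c3@4, authorship ....
After op 3 (insert('p')): buffer="wppcgdp" (len 7), cursors c1@3 c2@3 c3@7, authorship .12...3
After op 4 (insert('f')): buffer="wppffcgdpf" (len 10), cursors c1@5 c2@5 c3@10, authorship .1212...33
After op 5 (add_cursor(1)): buffer="wppffcgdpf" (len 10), cursors c4@1 c1@5 c2@5 c3@10, authorship .1212...33
After op 6 (insert('a')): buffer="wappffaacgdpfa" (len 14), cursors c4@2 c1@8 c2@8 c3@14, authorship .4121212...333
Authorship (.=original, N=cursor N): . 4 1 2 1 2 1 2 . . . 3 3 3
Index 13: author = 3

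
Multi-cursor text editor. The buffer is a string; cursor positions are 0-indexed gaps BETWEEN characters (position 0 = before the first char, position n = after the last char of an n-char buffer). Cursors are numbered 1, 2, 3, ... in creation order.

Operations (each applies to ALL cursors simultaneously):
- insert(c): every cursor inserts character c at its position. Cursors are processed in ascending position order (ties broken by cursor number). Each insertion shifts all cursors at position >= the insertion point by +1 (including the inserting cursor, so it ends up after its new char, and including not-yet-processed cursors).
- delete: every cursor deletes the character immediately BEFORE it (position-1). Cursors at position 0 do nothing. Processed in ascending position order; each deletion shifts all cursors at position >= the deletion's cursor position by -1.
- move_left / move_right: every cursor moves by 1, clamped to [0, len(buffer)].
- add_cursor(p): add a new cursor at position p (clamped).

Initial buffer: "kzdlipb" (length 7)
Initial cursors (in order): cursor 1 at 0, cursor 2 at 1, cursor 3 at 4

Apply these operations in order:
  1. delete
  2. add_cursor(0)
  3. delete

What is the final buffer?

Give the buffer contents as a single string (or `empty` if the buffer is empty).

After op 1 (delete): buffer="zdipb" (len 5), cursors c1@0 c2@0 c3@2, authorship .....
After op 2 (add_cursor(0)): buffer="zdipb" (len 5), cursors c1@0 c2@0 c4@0 c3@2, authorship .....
After op 3 (delete): buffer="zipb" (len 4), cursors c1@0 c2@0 c4@0 c3@1, authorship ....

Answer: zipb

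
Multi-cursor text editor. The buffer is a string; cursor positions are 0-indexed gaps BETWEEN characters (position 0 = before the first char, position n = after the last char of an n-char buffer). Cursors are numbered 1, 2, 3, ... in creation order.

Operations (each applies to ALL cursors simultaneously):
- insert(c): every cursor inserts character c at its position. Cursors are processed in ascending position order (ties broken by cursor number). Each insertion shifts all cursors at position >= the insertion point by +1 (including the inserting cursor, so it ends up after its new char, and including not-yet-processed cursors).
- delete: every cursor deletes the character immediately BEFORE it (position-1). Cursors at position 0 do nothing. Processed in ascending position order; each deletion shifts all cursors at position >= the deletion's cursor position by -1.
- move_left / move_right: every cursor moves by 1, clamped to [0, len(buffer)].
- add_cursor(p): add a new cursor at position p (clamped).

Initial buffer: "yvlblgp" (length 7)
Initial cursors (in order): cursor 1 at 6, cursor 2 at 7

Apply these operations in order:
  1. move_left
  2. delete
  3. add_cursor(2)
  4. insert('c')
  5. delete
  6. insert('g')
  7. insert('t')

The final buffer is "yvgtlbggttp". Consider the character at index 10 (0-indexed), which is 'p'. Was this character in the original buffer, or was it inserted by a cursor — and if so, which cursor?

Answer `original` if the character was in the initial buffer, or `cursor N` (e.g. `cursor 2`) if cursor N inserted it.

Answer: original

Derivation:
After op 1 (move_left): buffer="yvlblgp" (len 7), cursors c1@5 c2@6, authorship .......
After op 2 (delete): buffer="yvlbp" (len 5), cursors c1@4 c2@4, authorship .....
After op 3 (add_cursor(2)): buffer="yvlbp" (len 5), cursors c3@2 c1@4 c2@4, authorship .....
After op 4 (insert('c')): buffer="yvclbccp" (len 8), cursors c3@3 c1@7 c2@7, authorship ..3..12.
After op 5 (delete): buffer="yvlbp" (len 5), cursors c3@2 c1@4 c2@4, authorship .....
After op 6 (insert('g')): buffer="yvglbggp" (len 8), cursors c3@3 c1@7 c2@7, authorship ..3..12.
After op 7 (insert('t')): buffer="yvgtlbggttp" (len 11), cursors c3@4 c1@10 c2@10, authorship ..33..1212.
Authorship (.=original, N=cursor N): . . 3 3 . . 1 2 1 2 .
Index 10: author = original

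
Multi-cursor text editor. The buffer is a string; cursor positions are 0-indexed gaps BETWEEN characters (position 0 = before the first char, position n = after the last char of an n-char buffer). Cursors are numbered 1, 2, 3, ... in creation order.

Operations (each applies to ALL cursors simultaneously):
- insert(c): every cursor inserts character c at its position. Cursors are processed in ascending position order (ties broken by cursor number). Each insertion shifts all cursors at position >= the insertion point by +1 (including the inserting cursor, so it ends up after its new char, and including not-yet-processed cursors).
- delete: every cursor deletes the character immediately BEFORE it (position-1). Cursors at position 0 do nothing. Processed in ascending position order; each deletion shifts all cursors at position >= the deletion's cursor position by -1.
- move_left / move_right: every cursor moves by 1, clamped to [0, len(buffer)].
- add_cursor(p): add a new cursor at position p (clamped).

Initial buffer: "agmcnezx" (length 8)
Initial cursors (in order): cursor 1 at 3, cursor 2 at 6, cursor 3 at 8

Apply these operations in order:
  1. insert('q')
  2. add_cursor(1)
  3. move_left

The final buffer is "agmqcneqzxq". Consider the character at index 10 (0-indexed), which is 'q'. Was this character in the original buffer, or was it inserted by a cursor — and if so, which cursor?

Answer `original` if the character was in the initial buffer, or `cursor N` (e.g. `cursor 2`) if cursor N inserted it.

After op 1 (insert('q')): buffer="agmqcneqzxq" (len 11), cursors c1@4 c2@8 c3@11, authorship ...1...2..3
After op 2 (add_cursor(1)): buffer="agmqcneqzxq" (len 11), cursors c4@1 c1@4 c2@8 c3@11, authorship ...1...2..3
After op 3 (move_left): buffer="agmqcneqzxq" (len 11), cursors c4@0 c1@3 c2@7 c3@10, authorship ...1...2..3
Authorship (.=original, N=cursor N): . . . 1 . . . 2 . . 3
Index 10: author = 3

Answer: cursor 3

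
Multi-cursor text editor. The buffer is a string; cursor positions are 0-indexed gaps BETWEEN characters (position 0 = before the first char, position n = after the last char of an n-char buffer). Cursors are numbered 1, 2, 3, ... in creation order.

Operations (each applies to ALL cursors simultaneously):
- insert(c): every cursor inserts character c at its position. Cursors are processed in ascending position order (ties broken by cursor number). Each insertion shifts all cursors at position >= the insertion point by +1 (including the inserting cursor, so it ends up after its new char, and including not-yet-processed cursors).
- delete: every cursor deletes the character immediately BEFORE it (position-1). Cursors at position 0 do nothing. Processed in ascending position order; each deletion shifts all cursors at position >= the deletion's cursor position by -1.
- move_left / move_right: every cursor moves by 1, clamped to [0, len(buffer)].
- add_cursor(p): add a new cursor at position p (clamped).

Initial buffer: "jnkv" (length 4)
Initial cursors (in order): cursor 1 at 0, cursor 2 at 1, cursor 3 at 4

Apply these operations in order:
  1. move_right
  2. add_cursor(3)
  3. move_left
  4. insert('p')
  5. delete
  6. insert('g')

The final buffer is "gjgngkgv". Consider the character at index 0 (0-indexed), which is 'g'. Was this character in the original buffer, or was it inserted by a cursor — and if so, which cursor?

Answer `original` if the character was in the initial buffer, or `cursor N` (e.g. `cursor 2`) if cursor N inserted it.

After op 1 (move_right): buffer="jnkv" (len 4), cursors c1@1 c2@2 c3@4, authorship ....
After op 2 (add_cursor(3)): buffer="jnkv" (len 4), cursors c1@1 c2@2 c4@3 c3@4, authorship ....
After op 3 (move_left): buffer="jnkv" (len 4), cursors c1@0 c2@1 c4@2 c3@3, authorship ....
After op 4 (insert('p')): buffer="pjpnpkpv" (len 8), cursors c1@1 c2@3 c4@5 c3@7, authorship 1.2.4.3.
After op 5 (delete): buffer="jnkv" (len 4), cursors c1@0 c2@1 c4@2 c3@3, authorship ....
After op 6 (insert('g')): buffer="gjgngkgv" (len 8), cursors c1@1 c2@3 c4@5 c3@7, authorship 1.2.4.3.
Authorship (.=original, N=cursor N): 1 . 2 . 4 . 3 .
Index 0: author = 1

Answer: cursor 1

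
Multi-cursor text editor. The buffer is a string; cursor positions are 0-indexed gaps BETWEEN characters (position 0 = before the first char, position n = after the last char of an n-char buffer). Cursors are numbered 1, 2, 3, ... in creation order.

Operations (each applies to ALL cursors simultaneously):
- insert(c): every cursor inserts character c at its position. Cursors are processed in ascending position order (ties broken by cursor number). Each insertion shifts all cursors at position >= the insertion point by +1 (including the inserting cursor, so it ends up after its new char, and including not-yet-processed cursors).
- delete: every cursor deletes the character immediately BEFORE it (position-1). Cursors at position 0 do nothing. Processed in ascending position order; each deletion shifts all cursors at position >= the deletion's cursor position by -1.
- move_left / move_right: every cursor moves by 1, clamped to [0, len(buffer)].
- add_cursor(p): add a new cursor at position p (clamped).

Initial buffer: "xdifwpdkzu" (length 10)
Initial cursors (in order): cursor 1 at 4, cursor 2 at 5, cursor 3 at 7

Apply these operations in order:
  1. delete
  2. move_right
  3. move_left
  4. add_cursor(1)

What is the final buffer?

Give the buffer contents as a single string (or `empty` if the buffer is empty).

After op 1 (delete): buffer="xdipkzu" (len 7), cursors c1@3 c2@3 c3@4, authorship .......
After op 2 (move_right): buffer="xdipkzu" (len 7), cursors c1@4 c2@4 c3@5, authorship .......
After op 3 (move_left): buffer="xdipkzu" (len 7), cursors c1@3 c2@3 c3@4, authorship .......
After op 4 (add_cursor(1)): buffer="xdipkzu" (len 7), cursors c4@1 c1@3 c2@3 c3@4, authorship .......

Answer: xdipkzu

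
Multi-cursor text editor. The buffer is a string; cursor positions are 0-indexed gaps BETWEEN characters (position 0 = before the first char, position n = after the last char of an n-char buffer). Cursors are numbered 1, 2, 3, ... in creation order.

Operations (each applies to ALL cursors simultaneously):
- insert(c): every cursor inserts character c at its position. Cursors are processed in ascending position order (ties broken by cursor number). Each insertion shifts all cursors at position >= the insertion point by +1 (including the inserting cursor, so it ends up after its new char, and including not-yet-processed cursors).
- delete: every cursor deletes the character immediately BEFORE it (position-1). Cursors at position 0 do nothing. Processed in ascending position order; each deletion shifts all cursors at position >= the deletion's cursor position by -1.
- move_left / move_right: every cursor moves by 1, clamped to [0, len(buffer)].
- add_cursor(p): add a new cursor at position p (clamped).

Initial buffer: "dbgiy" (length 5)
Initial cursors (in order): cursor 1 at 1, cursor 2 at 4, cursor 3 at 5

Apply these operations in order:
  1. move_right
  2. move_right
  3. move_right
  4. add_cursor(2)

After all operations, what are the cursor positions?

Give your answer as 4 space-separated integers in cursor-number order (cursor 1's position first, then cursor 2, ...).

After op 1 (move_right): buffer="dbgiy" (len 5), cursors c1@2 c2@5 c3@5, authorship .....
After op 2 (move_right): buffer="dbgiy" (len 5), cursors c1@3 c2@5 c3@5, authorship .....
After op 3 (move_right): buffer="dbgiy" (len 5), cursors c1@4 c2@5 c3@5, authorship .....
After op 4 (add_cursor(2)): buffer="dbgiy" (len 5), cursors c4@2 c1@4 c2@5 c3@5, authorship .....

Answer: 4 5 5 2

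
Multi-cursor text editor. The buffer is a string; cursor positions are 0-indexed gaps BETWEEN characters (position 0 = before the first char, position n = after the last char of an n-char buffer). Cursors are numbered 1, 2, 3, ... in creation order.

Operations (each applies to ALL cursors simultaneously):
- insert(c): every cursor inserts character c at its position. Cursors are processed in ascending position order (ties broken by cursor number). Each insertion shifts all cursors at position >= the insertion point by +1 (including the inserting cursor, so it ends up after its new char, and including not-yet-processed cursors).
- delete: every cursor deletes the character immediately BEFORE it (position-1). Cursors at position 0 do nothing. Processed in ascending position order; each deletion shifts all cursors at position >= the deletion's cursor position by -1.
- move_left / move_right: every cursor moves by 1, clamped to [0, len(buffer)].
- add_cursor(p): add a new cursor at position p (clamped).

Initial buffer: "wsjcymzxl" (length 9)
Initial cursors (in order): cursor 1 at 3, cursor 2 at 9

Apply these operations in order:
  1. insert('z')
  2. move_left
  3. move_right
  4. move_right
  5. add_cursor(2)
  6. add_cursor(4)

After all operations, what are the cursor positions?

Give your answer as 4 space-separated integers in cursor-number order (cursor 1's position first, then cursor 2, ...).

Answer: 5 11 2 4

Derivation:
After op 1 (insert('z')): buffer="wsjzcymzxlz" (len 11), cursors c1@4 c2@11, authorship ...1......2
After op 2 (move_left): buffer="wsjzcymzxlz" (len 11), cursors c1@3 c2@10, authorship ...1......2
After op 3 (move_right): buffer="wsjzcymzxlz" (len 11), cursors c1@4 c2@11, authorship ...1......2
After op 4 (move_right): buffer="wsjzcymzxlz" (len 11), cursors c1@5 c2@11, authorship ...1......2
After op 5 (add_cursor(2)): buffer="wsjzcymzxlz" (len 11), cursors c3@2 c1@5 c2@11, authorship ...1......2
After op 6 (add_cursor(4)): buffer="wsjzcymzxlz" (len 11), cursors c3@2 c4@4 c1@5 c2@11, authorship ...1......2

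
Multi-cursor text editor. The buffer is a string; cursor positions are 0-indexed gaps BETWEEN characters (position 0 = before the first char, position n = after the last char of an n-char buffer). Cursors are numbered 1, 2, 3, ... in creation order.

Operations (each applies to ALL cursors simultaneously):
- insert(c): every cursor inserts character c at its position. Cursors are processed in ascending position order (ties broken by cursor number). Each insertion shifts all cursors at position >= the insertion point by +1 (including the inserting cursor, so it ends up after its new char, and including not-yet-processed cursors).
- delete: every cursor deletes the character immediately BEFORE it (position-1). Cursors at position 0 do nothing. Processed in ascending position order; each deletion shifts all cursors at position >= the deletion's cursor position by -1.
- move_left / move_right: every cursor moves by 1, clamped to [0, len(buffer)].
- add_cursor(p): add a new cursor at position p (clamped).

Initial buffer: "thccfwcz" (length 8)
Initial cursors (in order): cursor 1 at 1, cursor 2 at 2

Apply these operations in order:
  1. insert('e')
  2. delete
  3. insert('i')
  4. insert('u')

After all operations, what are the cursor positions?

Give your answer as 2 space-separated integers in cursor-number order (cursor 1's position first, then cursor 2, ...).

Answer: 3 6

Derivation:
After op 1 (insert('e')): buffer="teheccfwcz" (len 10), cursors c1@2 c2@4, authorship .1.2......
After op 2 (delete): buffer="thccfwcz" (len 8), cursors c1@1 c2@2, authorship ........
After op 3 (insert('i')): buffer="tihiccfwcz" (len 10), cursors c1@2 c2@4, authorship .1.2......
After op 4 (insert('u')): buffer="tiuhiuccfwcz" (len 12), cursors c1@3 c2@6, authorship .11.22......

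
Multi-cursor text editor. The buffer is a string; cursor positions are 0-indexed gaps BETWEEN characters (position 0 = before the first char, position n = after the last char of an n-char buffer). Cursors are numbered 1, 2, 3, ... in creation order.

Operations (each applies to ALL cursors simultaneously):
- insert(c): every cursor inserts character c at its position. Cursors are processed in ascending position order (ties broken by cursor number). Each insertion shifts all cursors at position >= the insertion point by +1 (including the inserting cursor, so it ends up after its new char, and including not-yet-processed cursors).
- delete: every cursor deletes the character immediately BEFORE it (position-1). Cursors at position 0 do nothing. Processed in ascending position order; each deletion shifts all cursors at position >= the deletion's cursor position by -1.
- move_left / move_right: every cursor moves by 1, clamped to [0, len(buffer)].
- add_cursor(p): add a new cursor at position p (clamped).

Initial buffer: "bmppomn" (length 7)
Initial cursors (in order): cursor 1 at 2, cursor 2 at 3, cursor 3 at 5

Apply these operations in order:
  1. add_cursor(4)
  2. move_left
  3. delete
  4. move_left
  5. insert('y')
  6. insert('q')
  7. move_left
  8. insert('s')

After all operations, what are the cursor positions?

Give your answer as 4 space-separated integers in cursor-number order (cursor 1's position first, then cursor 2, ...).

After op 1 (add_cursor(4)): buffer="bmppomn" (len 7), cursors c1@2 c2@3 c4@4 c3@5, authorship .......
After op 2 (move_left): buffer="bmppomn" (len 7), cursors c1@1 c2@2 c4@3 c3@4, authorship .......
After op 3 (delete): buffer="omn" (len 3), cursors c1@0 c2@0 c3@0 c4@0, authorship ...
After op 4 (move_left): buffer="omn" (len 3), cursors c1@0 c2@0 c3@0 c4@0, authorship ...
After op 5 (insert('y')): buffer="yyyyomn" (len 7), cursors c1@4 c2@4 c3@4 c4@4, authorship 1234...
After op 6 (insert('q')): buffer="yyyyqqqqomn" (len 11), cursors c1@8 c2@8 c3@8 c4@8, authorship 12341234...
After op 7 (move_left): buffer="yyyyqqqqomn" (len 11), cursors c1@7 c2@7 c3@7 c4@7, authorship 12341234...
After op 8 (insert('s')): buffer="yyyyqqqssssqomn" (len 15), cursors c1@11 c2@11 c3@11 c4@11, authorship 123412312344...

Answer: 11 11 11 11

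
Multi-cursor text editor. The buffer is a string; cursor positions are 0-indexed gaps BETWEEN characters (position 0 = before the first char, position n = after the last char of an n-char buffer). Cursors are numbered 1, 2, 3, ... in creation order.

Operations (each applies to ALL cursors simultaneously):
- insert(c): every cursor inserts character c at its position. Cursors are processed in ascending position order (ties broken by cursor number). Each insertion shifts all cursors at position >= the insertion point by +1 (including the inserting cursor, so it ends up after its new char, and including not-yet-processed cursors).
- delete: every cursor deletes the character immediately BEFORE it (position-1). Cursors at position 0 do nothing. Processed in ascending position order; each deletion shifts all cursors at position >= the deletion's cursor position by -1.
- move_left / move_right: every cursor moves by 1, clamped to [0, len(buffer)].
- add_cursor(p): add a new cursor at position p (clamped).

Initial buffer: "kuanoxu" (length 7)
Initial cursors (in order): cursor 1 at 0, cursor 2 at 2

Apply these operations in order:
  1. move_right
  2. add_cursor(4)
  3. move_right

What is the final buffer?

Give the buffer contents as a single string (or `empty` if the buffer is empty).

After op 1 (move_right): buffer="kuanoxu" (len 7), cursors c1@1 c2@3, authorship .......
After op 2 (add_cursor(4)): buffer="kuanoxu" (len 7), cursors c1@1 c2@3 c3@4, authorship .......
After op 3 (move_right): buffer="kuanoxu" (len 7), cursors c1@2 c2@4 c3@5, authorship .......

Answer: kuanoxu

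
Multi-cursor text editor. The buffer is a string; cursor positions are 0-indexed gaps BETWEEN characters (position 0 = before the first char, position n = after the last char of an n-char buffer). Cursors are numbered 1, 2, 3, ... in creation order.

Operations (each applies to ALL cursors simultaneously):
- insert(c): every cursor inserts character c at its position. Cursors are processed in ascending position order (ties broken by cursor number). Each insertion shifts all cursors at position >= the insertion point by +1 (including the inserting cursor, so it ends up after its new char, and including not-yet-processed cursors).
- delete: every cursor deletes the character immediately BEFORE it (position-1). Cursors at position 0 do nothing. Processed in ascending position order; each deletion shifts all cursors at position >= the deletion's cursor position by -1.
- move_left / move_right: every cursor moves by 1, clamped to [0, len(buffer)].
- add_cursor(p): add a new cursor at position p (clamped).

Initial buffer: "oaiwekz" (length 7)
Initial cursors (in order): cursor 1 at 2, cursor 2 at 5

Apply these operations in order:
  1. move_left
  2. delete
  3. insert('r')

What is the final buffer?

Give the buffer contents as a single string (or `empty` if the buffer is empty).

Answer: rairekz

Derivation:
After op 1 (move_left): buffer="oaiwekz" (len 7), cursors c1@1 c2@4, authorship .......
After op 2 (delete): buffer="aiekz" (len 5), cursors c1@0 c2@2, authorship .....
After op 3 (insert('r')): buffer="rairekz" (len 7), cursors c1@1 c2@4, authorship 1..2...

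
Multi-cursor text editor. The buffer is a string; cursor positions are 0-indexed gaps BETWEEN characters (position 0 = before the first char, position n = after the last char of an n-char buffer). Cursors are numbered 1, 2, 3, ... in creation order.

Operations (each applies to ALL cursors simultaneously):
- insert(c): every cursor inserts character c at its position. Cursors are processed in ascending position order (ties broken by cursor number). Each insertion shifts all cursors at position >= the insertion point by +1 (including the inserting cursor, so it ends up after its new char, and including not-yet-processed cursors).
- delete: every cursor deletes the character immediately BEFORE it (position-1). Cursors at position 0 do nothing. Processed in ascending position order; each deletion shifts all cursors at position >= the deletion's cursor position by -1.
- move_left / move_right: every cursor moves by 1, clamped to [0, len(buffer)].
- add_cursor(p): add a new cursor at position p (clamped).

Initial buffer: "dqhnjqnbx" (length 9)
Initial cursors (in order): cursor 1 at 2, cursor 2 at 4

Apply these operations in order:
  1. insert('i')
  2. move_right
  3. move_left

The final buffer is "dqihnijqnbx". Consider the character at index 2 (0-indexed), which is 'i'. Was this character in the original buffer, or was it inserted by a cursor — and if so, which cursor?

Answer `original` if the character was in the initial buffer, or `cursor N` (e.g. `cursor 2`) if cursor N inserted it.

After op 1 (insert('i')): buffer="dqihnijqnbx" (len 11), cursors c1@3 c2@6, authorship ..1..2.....
After op 2 (move_right): buffer="dqihnijqnbx" (len 11), cursors c1@4 c2@7, authorship ..1..2.....
After op 3 (move_left): buffer="dqihnijqnbx" (len 11), cursors c1@3 c2@6, authorship ..1..2.....
Authorship (.=original, N=cursor N): . . 1 . . 2 . . . . .
Index 2: author = 1

Answer: cursor 1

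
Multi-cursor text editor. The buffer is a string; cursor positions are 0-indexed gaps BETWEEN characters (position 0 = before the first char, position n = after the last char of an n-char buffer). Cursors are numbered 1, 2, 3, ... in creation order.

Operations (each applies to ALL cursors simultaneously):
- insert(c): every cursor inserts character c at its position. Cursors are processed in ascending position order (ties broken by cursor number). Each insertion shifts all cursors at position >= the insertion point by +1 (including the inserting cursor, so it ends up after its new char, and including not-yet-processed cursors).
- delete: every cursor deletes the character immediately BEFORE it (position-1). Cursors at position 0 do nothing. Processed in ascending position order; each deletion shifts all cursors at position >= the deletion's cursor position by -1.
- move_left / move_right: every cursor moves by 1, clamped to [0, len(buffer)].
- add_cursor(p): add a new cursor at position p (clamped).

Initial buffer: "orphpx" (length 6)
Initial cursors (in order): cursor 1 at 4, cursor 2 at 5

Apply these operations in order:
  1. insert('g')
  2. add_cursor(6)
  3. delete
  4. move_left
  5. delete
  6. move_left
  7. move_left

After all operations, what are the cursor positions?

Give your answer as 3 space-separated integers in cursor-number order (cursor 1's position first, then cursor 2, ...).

Answer: 0 0 0

Derivation:
After op 1 (insert('g')): buffer="orphgpgx" (len 8), cursors c1@5 c2@7, authorship ....1.2.
After op 2 (add_cursor(6)): buffer="orphgpgx" (len 8), cursors c1@5 c3@6 c2@7, authorship ....1.2.
After op 3 (delete): buffer="orphx" (len 5), cursors c1@4 c2@4 c3@4, authorship .....
After op 4 (move_left): buffer="orphx" (len 5), cursors c1@3 c2@3 c3@3, authorship .....
After op 5 (delete): buffer="hx" (len 2), cursors c1@0 c2@0 c3@0, authorship ..
After op 6 (move_left): buffer="hx" (len 2), cursors c1@0 c2@0 c3@0, authorship ..
After op 7 (move_left): buffer="hx" (len 2), cursors c1@0 c2@0 c3@0, authorship ..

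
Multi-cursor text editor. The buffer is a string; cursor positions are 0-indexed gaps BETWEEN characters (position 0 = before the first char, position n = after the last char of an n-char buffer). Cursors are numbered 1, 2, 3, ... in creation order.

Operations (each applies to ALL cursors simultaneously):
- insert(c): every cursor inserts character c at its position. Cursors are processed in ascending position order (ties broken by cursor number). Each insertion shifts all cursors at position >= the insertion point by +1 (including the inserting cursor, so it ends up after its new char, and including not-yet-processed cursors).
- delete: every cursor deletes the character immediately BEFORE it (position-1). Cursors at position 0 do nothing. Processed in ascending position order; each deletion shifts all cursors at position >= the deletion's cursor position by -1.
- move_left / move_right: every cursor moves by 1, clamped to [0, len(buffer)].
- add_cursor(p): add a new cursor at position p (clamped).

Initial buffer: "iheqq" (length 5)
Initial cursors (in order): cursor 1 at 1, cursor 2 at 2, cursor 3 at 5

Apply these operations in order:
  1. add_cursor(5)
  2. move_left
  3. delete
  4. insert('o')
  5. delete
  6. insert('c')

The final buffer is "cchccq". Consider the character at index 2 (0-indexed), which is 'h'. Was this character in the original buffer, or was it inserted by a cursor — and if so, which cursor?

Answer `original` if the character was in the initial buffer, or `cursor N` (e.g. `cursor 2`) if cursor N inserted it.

After op 1 (add_cursor(5)): buffer="iheqq" (len 5), cursors c1@1 c2@2 c3@5 c4@5, authorship .....
After op 2 (move_left): buffer="iheqq" (len 5), cursors c1@0 c2@1 c3@4 c4@4, authorship .....
After op 3 (delete): buffer="hq" (len 2), cursors c1@0 c2@0 c3@1 c4@1, authorship ..
After op 4 (insert('o')): buffer="oohooq" (len 6), cursors c1@2 c2@2 c3@5 c4@5, authorship 12.34.
After op 5 (delete): buffer="hq" (len 2), cursors c1@0 c2@0 c3@1 c4@1, authorship ..
After op 6 (insert('c')): buffer="cchccq" (len 6), cursors c1@2 c2@2 c3@5 c4@5, authorship 12.34.
Authorship (.=original, N=cursor N): 1 2 . 3 4 .
Index 2: author = original

Answer: original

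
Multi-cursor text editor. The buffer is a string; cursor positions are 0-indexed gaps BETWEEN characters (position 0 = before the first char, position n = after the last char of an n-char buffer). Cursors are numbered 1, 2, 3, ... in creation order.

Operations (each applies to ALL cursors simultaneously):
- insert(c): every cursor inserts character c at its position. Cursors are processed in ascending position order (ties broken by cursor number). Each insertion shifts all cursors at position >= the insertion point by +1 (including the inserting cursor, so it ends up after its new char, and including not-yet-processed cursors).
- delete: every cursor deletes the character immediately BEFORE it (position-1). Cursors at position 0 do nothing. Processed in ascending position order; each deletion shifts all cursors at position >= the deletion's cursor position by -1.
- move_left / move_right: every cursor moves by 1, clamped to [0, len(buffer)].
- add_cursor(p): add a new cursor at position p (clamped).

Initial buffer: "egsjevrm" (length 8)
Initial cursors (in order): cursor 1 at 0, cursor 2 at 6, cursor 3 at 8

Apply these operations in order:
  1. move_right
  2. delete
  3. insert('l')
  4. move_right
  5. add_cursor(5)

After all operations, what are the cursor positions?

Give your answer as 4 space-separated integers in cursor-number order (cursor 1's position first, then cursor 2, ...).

After op 1 (move_right): buffer="egsjevrm" (len 8), cursors c1@1 c2@7 c3@8, authorship ........
After op 2 (delete): buffer="gsjev" (len 5), cursors c1@0 c2@5 c3@5, authorship .....
After op 3 (insert('l')): buffer="lgsjevll" (len 8), cursors c1@1 c2@8 c3@8, authorship 1.....23
After op 4 (move_right): buffer="lgsjevll" (len 8), cursors c1@2 c2@8 c3@8, authorship 1.....23
After op 5 (add_cursor(5)): buffer="lgsjevll" (len 8), cursors c1@2 c4@5 c2@8 c3@8, authorship 1.....23

Answer: 2 8 8 5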